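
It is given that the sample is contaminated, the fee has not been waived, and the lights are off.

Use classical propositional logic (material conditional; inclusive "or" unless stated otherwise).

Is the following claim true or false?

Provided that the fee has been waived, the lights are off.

True.

Let U = "the fee has been waived" (F), D = "the lights are on" (F).
Parsed as U -> ~D

~D = ~F = T
U -> ~D = F -> T = T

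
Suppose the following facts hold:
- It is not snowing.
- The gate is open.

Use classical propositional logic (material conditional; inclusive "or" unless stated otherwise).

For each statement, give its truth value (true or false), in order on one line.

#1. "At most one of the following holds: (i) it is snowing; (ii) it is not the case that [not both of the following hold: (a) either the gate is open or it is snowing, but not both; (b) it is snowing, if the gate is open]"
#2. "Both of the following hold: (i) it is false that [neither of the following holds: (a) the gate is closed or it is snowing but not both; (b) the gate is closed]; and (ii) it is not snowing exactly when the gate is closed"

#1 T; #2 F

Let D = "it is snowing" (F), Q = "the gate is open" (T).

#1: Parsed as D ↑ ¬((Q ⊕ D) ↑ (Q → D))

Q ⊕ D = T ⊕ F = T
Q → D = T → F = F
(Q ⊕ D) ↑ (Q → D) = T ↑ F = T
¬((Q ⊕ D) ↑ (Q → D)) = ¬T = F
D ↑ ¬((Q ⊕ D) ↑ (Q → D)) = F ↑ F = T
So #1 is true.

#2: In symbols: ¬((¬Q ⊕ D) ↓ ¬Q) ∧ (¬D ↔ ¬Q)

¬Q = ¬T = F
¬Q ⊕ D = F ⊕ F = F
¬Q = ¬T = F
(¬Q ⊕ D) ↓ ¬Q = F ↓ F = T
¬((¬Q ⊕ D) ↓ ¬Q) = ¬T = F
¬D = ¬F = T
¬Q = ¬T = F
¬D ↔ ¬Q = T ↔ F = F
¬((¬Q ⊕ D) ↓ ¬Q) ∧ (¬D ↔ ¬Q) = F ∧ F = F
So #2 is false.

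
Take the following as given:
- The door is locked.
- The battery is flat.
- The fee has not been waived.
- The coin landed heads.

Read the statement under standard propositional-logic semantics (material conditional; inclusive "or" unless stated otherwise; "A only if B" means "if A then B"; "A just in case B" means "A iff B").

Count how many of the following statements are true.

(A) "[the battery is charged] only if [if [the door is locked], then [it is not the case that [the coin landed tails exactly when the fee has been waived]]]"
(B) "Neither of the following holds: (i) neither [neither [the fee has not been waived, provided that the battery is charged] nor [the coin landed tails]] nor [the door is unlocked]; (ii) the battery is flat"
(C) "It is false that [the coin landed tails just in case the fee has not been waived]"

2

Let R = "the battery is charged" (F), L = "the door is locked" (T), U = "the coin landed heads" (T), D = "the fee has been waived" (F).

(A): In symbols: R → (L → ¬(¬U ↔ D))

¬U = ¬T = F
¬U ↔ D = F ↔ F = T
¬(¬U ↔ D) = ¬T = F
L → ¬(¬U ↔ D) = T → F = F
R → (L → ¬(¬U ↔ D)) = F → F = T
Hence (A) is true.

(B): Parsed as (((R → ¬D) ↓ ¬U) ↓ ¬L) ↓ ¬R

¬D = ¬F = T
R → ¬D = F → T = T
¬U = ¬T = F
(R → ¬D) ↓ ¬U = T ↓ F = F
¬L = ¬T = F
((R → ¬D) ↓ ¬U) ↓ ¬L = F ↓ F = T
¬R = ¬F = T
(((R → ¬D) ↓ ¬U) ↓ ¬L) ↓ ¬R = T ↓ T = F
Hence (B) is false.

(C): Parsed as ¬(¬U ↔ ¬D)

¬U = ¬T = F
¬D = ¬F = T
¬U ↔ ¬D = F ↔ T = F
¬(¬U ↔ ¬D) = ¬F = T
Thus (C) is true.

True statements: 2.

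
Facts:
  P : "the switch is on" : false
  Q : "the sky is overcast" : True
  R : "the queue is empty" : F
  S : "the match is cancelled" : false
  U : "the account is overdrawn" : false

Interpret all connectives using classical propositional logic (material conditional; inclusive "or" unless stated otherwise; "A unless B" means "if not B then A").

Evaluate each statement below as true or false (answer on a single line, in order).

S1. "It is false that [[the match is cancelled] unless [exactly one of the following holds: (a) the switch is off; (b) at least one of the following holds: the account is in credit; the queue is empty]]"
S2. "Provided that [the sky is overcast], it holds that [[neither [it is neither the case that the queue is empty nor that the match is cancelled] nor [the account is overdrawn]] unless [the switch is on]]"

S1 true / S2 false

S1: This is ¬(S ∨ (¬P ⊕ (¬U ∨ R))).

¬P = ¬F = T
¬U = ¬F = T
¬U ∨ R = T ∨ F = T
¬P ⊕ (¬U ∨ R) = T ⊕ T = F
S ∨ (¬P ⊕ (¬U ∨ R)) = F ∨ F = F
¬(S ∨ (¬P ⊕ (¬U ∨ R))) = ¬F = T
Thus S1 is true.

S2: In symbols: Q → (((R ↓ S) ↓ U) ∨ P)

R ↓ S = F ↓ F = T
(R ↓ S) ↓ U = T ↓ F = F
((R ↓ S) ↓ U) ∨ P = F ∨ F = F
Q → (((R ↓ S) ↓ U) ∨ P) = T → F = F
Thus S2 is false.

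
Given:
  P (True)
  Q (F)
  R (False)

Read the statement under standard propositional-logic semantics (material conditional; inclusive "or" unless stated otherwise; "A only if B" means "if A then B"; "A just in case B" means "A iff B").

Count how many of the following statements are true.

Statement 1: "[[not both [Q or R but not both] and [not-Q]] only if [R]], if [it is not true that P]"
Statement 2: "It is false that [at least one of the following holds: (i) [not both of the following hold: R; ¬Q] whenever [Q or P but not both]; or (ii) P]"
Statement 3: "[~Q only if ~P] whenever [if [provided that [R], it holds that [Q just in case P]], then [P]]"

1

Statement 1: This is ¬P → (((Q ⊕ R) ↑ ¬Q) → R).

¬P = ¬T = F
Q ⊕ R = F ⊕ F = F
¬Q = ¬F = T
(Q ⊕ R) ↑ ¬Q = F ↑ T = T
((Q ⊕ R) ↑ ¬Q) → R = T → F = F
¬P → (((Q ⊕ R) ↑ ¬Q) → R) = F → F = T
Hence Statement 1 is true.

Statement 2: This is ¬(((Q ⊕ P) → (R ↑ ¬Q)) ∨ P).

Q ⊕ P = F ⊕ T = T
¬Q = ¬F = T
R ↑ ¬Q = F ↑ T = T
(Q ⊕ P) → (R ↑ ¬Q) = T → T = T
((Q ⊕ P) → (R ↑ ¬Q)) ∨ P = T ∨ T = T
¬(((Q ⊕ P) → (R ↑ ¬Q)) ∨ P) = ¬T = F
Hence Statement 2 is false.

Statement 3: Formalization: ((R → (Q ↔ P)) → P) → (¬Q → ¬P)

Q ↔ P = F ↔ T = F
R → (Q ↔ P) = F → F = T
(R → (Q ↔ P)) → P = T → T = T
¬Q = ¬F = T
¬P = ¬T = F
¬Q → ¬P = T → F = F
((R → (Q ↔ P)) → P) → (¬Q → ¬P) = T → F = F
Hence Statement 3 is false.

True statements: 1 (Statement 1).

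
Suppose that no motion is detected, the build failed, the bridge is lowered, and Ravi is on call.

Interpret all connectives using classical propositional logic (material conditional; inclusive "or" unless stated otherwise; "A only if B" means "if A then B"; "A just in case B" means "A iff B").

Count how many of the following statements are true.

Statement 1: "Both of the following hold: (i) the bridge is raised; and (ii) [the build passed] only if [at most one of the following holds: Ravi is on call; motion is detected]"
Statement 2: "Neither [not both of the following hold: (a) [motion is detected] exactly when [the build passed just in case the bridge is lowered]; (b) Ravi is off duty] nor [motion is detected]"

0

Let R = "the bridge is raised" (F), Q = "the build passed" (F), S = "Ravi is on call" (T), P = "motion is detected" (F).

Statement 1: In symbols: R & (Q -> (S nand P))

S nand P = T nand F = T
Q -> (S nand P) = F -> T = T
R & (Q -> (S nand P)) = F & T = F
So Statement 1 is false.

Statement 2: This is ((P <-> (Q <-> ~R)) nand ~S) nor P.

~R = ~F = T
Q <-> ~R = F <-> T = F
P <-> (Q <-> ~R) = F <-> F = T
~S = ~T = F
(P <-> (Q <-> ~R)) nand ~S = T nand F = T
((P <-> (Q <-> ~R)) nand ~S) nor P = T nor F = F
Hence Statement 2 is false.

0 of the 2 statements are true (none).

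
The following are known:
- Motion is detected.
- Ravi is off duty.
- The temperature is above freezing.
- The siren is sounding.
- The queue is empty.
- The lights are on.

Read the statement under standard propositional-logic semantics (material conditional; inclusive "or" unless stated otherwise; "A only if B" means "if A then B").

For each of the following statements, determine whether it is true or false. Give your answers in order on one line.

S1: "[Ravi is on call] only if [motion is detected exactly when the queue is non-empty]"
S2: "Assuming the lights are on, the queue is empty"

S1 T / S2 T

Let P = "Ravi is on call" (False), D = "motion is detected" (True), Q = "the queue is empty" (True), G = "the lights are on" (True).

S1: This is P -> (D iff not Q).

not Q = not True = False
D iff not Q = True iff False = False
P -> (D iff not Q) = False -> False = True
Thus S1 is true.

S2: Parsed as G -> Q

G -> Q = True -> True = True
Hence S2 is true.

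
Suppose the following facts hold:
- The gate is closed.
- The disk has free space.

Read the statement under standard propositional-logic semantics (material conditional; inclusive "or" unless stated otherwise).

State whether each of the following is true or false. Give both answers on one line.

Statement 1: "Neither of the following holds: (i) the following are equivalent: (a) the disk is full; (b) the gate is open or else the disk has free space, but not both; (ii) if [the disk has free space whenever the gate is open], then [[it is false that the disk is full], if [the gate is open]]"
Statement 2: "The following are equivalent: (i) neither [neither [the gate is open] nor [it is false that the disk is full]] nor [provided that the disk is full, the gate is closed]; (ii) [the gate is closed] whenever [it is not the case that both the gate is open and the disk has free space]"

Statement 1 false; Statement 2 false

Let Q = "the disk is full" (F), P = "the gate is open" (F).

Statement 1: Formalization: (Q <-> (P xor ~Q)) nor ((P -> ~Q) -> (P -> ~Q))

~Q = ~F = T
P xor ~Q = F xor T = T
Q <-> (P xor ~Q) = F <-> T = F
~Q = ~F = T
P -> ~Q = F -> T = T
~Q = ~F = T
P -> ~Q = F -> T = T
(P -> ~Q) -> (P -> ~Q) = T -> T = T
(Q <-> (P xor ~Q)) nor ((P -> ~Q) -> (P -> ~Q)) = F nor T = F
So Statement 1 is false.

Statement 2: Parsed as ((P nor ~Q) nor (Q -> ~P)) <-> ((P nand ~Q) -> ~P)

~Q = ~F = T
P nor ~Q = F nor T = F
~P = ~F = T
Q -> ~P = F -> T = T
(P nor ~Q) nor (Q -> ~P) = F nor T = F
~Q = ~F = T
P nand ~Q = F nand T = T
~P = ~F = T
(P nand ~Q) -> ~P = T -> T = T
((P nor ~Q) nor (Q -> ~P)) <-> ((P nand ~Q) -> ~P) = F <-> T = F
Thus Statement 2 is false.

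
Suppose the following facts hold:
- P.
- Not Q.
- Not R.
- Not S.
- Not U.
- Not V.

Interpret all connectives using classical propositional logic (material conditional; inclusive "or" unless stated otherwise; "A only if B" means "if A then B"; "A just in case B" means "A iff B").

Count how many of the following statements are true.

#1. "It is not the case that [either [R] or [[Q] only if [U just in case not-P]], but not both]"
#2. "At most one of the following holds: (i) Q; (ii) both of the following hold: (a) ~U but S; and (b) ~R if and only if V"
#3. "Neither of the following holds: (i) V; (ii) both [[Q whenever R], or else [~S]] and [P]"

1

#1: Formalization: ¬(R ⊕ (Q → (U ↔ ¬P)))

¬P = ¬T = F
U ↔ ¬P = F ↔ F = T
Q → (U ↔ ¬P) = F → T = T
R ⊕ (Q → (U ↔ ¬P)) = F ⊕ T = T
¬(R ⊕ (Q → (U ↔ ¬P))) = ¬T = F
So #1 is false.

#2: In symbols: Q ↑ ((¬U ∧ S) ∧ (¬R ↔ V))

¬U = ¬F = T
¬U ∧ S = T ∧ F = F
¬R = ¬F = T
¬R ↔ V = T ↔ F = F
(¬U ∧ S) ∧ (¬R ↔ V) = F ∧ F = F
Q ↑ ((¬U ∧ S) ∧ (¬R ↔ V)) = F ↑ F = T
Hence #2 is true.

#3: Formalization: V ↓ (((R → Q) ∨ ¬S) ∧ P)

R → Q = F → F = T
¬S = ¬F = T
(R → Q) ∨ ¬S = T ∨ T = T
((R → Q) ∨ ¬S) ∧ P = T ∧ T = T
V ↓ (((R → Q) ∨ ¬S) ∧ P) = F ↓ T = F
Hence #3 is false.

Count: 1.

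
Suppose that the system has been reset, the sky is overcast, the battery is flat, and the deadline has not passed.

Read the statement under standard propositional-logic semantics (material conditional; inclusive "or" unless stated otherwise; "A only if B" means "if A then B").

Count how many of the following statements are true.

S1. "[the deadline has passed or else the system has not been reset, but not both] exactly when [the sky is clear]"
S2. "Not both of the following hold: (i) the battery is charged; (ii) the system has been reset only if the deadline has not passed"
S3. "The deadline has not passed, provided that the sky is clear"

3

Let S = "the deadline has passed" (F), P = "the system has been reset" (T), Q = "the sky is overcast" (T), R = "the battery is charged" (F).

S1: Parsed as (S ⊕ ¬P) ↔ ¬Q

¬P = ¬T = F
S ⊕ ¬P = F ⊕ F = F
¬Q = ¬T = F
(S ⊕ ¬P) ↔ ¬Q = F ↔ F = T
Thus S1 is true.

S2: Parsed as R ↑ (P → ¬S)

¬S = ¬F = T
P → ¬S = T → T = T
R ↑ (P → ¬S) = F ↑ T = T
Thus S2 is true.

S3: Formalization: ¬Q → ¬S

¬Q = ¬T = F
¬S = ¬F = T
¬Q → ¬S = F → T = T
Hence S3 is true.

Count: 3.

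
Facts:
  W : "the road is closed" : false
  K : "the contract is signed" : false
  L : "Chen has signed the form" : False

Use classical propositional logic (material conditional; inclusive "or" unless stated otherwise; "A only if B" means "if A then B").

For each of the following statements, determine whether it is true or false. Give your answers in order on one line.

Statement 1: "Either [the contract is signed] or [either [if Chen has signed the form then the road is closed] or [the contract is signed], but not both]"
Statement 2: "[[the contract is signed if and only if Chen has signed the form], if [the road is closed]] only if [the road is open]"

Statement 1 T; Statement 2 T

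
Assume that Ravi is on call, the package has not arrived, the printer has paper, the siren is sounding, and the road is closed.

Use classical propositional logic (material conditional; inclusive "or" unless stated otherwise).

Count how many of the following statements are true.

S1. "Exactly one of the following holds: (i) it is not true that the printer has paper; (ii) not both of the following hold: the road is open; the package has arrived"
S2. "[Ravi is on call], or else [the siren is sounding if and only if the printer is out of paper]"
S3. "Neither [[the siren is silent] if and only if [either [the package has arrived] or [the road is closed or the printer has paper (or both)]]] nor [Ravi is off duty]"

3

Let R = "the printer has paper" (T), U = "the road is closed" (T), Q = "the package has arrived" (F), P = "Ravi is on call" (T), S = "the siren is sounding" (T).

S1: Parsed as ~R xor (~U nand Q)

~R = ~T = F
~U = ~T = F
~U nand Q = F nand F = T
~R xor (~U nand Q) = F xor T = T
Thus S1 is true.

S2: This is P | (S <-> ~R).

~R = ~T = F
S <-> ~R = T <-> F = F
P | (S <-> ~R) = T | F = T
Hence S2 is true.

S3: This is (~S <-> (Q | (U | R))) nor ~P.

~S = ~T = F
U | R = T | T = T
Q | (U | R) = F | T = T
~S <-> (Q | (U | R)) = F <-> T = F
~P = ~T = F
(~S <-> (Q | (U | R))) nor ~P = F nor F = T
Thus S3 is true.

3 of the 3 statements are true (S1, S2, S3).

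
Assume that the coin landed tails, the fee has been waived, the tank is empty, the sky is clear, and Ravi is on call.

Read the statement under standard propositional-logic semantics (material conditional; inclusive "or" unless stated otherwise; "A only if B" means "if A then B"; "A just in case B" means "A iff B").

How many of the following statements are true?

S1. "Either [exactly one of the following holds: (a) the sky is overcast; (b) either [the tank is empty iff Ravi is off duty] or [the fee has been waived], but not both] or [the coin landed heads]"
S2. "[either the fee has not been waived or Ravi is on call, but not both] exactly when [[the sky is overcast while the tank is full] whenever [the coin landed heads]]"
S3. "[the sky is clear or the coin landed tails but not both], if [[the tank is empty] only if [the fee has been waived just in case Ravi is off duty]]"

3

Let S = "the sky is overcast" (False), R = "the tank is full" (False), U = "Ravi is on call" (True), Q = "the fee has been waived" (True), P = "the coin landed heads" (False).

S1: In symbols: (S xor ((not R iff not U) xor Q)) or P

not R = not False = True
not U = not True = False
not R iff not U = True iff False = False
(not R iff not U) xor Q = False xor True = True
S xor ((not R iff not U) xor Q) = False xor True = True
(S xor ((not R iff not U) xor Q)) or P = True or False = True
Hence S1 is true.

S2: Formalization: (not Q xor U) iff (P -> (S and R))

not Q = not True = False
not Q xor U = False xor True = True
S and R = False and False = False
P -> (S and R) = False -> False = True
(not Q xor U) iff (P -> (S and R)) = True iff True = True
So S2 is true.

S3: In symbols: (not R -> (Q iff not U)) -> (not S xor not P)

not R = not False = True
not U = not True = False
Q iff not U = True iff False = False
not R -> (Q iff not U) = True -> False = False
not S = not False = True
not P = not False = True
not S xor not P = True xor True = False
(not R -> (Q iff not U)) -> (not S xor not P) = False -> False = True
Thus S3 is true.

Count: 3.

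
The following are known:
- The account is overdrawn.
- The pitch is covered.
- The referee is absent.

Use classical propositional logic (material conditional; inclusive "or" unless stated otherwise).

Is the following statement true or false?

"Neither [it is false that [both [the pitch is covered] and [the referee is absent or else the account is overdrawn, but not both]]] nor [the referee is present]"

false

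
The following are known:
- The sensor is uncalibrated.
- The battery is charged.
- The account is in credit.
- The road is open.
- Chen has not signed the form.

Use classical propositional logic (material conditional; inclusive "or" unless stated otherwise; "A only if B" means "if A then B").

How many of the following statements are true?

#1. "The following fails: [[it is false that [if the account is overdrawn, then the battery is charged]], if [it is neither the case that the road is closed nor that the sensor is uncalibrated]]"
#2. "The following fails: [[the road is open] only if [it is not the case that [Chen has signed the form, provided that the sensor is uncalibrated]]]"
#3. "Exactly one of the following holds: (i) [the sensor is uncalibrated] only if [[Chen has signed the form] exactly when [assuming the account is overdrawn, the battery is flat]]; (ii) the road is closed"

0

Let S = "the road is closed" (False), P = "the sensor is calibrated" (False), R = "the account is overdrawn" (False), Q = "the battery is charged" (True), U = "Chen has signed the form" (False).

#1: This is not ((S nor not P) -> not (R -> Q)).

not P = not False = True
S nor not P = False nor True = False
R -> Q = False -> True = True
not (R -> Q) = not True = False
(S nor not P) -> not (R -> Q) = False -> False = True
not ((S nor not P) -> not (R -> Q)) = not True = False
So #1 is false.

#2: Formalization: not (not S -> not (not P -> U))

not S = not False = True
not P = not False = True
not P -> U = True -> False = False
not (not P -> U) = not False = True
not S -> not (not P -> U) = True -> True = True
not (not S -> not (not P -> U)) = not True = False
So #2 is false.

#3: Parsed as (not P -> (U iff (R -> not Q))) xor S

not P = not False = True
not Q = not True = False
R -> not Q = False -> False = True
U iff (R -> not Q) = False iff True = False
not P -> (U iff (R -> not Q)) = True -> False = False
(not P -> (U iff (R -> not Q))) xor S = False xor False = False
Hence #3 is false.

True statements: 0 (none).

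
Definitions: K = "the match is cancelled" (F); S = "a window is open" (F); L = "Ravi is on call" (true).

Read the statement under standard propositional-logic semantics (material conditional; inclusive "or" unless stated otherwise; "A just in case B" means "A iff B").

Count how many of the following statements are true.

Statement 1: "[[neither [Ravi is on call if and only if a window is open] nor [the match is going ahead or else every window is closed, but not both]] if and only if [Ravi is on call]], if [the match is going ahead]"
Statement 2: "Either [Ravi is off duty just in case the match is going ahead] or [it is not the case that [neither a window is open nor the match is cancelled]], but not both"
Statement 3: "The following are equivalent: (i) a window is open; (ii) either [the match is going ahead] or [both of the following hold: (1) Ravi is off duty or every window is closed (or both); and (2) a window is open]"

Statement 1: In symbols: ~K -> (((L <-> S) nor (~K xor ~S)) <-> L)

~K = ~F = T
L <-> S = T <-> F = F
~K = ~F = T
~S = ~F = T
~K xor ~S = T xor T = F
(L <-> S) nor (~K xor ~S) = F nor F = T
((L <-> S) nor (~K xor ~S)) <-> L = T <-> T = T
~K -> (((L <-> S) nor (~K xor ~S)) <-> L) = T -> T = T
So Statement 1 is true.

Statement 2: Parsed as (~L <-> ~K) xor ~(S nor K)

~L = ~T = F
~K = ~F = T
~L <-> ~K = F <-> T = F
S nor K = F nor F = T
~(S nor K) = ~T = F
(~L <-> ~K) xor ~(S nor K) = F xor F = F
So Statement 2 is false.

Statement 3: Parsed as S <-> (~K | ((~L | ~S) & S))

~K = ~F = T
~L = ~T = F
~S = ~F = T
~L | ~S = F | T = T
(~L | ~S) & S = T & F = F
~K | ((~L | ~S) & S) = T | F = T
S <-> (~K | ((~L | ~S) & S)) = F <-> T = F
So Statement 3 is false.

1 of the 3 statements is true (Statement 1).

1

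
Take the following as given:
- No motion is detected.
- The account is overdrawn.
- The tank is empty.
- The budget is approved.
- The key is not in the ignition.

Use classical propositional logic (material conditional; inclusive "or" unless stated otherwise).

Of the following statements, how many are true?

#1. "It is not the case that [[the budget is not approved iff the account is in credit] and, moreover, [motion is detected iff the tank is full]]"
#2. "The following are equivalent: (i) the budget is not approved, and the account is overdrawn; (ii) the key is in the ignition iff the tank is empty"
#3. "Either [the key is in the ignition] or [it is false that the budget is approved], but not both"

1

Let L = "the budget is approved" (True), D = "the account is overdrawn" (True), Q = "motion is detected" (False), P = "the tank is full" (False), N = "the key is in the ignition" (False).

#1: Parsed as not ((not L iff not D) and (Q iff P))

not L = not True = False
not D = not True = False
not L iff not D = False iff False = True
Q iff P = False iff False = True
(not L iff not D) and (Q iff P) = True and True = True
not ((not L iff not D) and (Q iff P)) = not True = False
Hence #1 is false.

#2: Parsed as (not L and D) iff (N iff not P)

not L = not True = False
not L and D = False and True = False
not P = not False = True
N iff not P = False iff True = False
(not L and D) iff (N iff not P) = False iff False = True
Hence #2 is true.

#3: Formalization: N xor not L

not L = not True = False
N xor not L = False xor False = False
So #3 is false.

True statements: 1 (#2).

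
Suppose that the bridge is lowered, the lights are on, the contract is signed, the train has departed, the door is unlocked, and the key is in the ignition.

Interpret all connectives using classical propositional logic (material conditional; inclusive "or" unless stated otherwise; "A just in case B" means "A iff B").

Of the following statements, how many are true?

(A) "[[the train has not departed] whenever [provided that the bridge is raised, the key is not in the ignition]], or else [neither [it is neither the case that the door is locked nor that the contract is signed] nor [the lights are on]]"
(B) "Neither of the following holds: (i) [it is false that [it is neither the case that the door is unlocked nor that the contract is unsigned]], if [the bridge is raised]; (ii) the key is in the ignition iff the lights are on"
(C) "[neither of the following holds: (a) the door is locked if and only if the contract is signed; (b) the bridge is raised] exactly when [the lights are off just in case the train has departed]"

Let R = "the bridge is raised" (F), N = "the key is in the ignition" (T), W = "the train has departed" (T), M = "the door is locked" (F), L = "the contract is signed" (T), S = "the lights are on" (T).

(A): In symbols: ((R -> ~N) -> ~W) | ((M nor L) nor S)

~N = ~T = F
R -> ~N = F -> F = T
~W = ~T = F
(R -> ~N) -> ~W = T -> F = F
M nor L = F nor T = F
(M nor L) nor S = F nor T = F
((R -> ~N) -> ~W) | ((M nor L) nor S) = F | F = F
Thus (A) is false.

(B): In symbols: (R -> ~(~M nor ~L)) nor (N <-> S)

~M = ~F = T
~L = ~T = F
~M nor ~L = T nor F = F
~(~M nor ~L) = ~F = T
R -> ~(~M nor ~L) = F -> T = T
N <-> S = T <-> T = T
(R -> ~(~M nor ~L)) nor (N <-> S) = T nor T = F
Hence (B) is false.

(C): In symbols: ((M <-> L) nor R) <-> (~S <-> W)

M <-> L = F <-> T = F
(M <-> L) nor R = F nor F = T
~S = ~T = F
~S <-> W = F <-> T = F
((M <-> L) nor R) <-> (~S <-> W) = T <-> F = F
Thus (C) is false.

0 of the 3 statements are true (none).

0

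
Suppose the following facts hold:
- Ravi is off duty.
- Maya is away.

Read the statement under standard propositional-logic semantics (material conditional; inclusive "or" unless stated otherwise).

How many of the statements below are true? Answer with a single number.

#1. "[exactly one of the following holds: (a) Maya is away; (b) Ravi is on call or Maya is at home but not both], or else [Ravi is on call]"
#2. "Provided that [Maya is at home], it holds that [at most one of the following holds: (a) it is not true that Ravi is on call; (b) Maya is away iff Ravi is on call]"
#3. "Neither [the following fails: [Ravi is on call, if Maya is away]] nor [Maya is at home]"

2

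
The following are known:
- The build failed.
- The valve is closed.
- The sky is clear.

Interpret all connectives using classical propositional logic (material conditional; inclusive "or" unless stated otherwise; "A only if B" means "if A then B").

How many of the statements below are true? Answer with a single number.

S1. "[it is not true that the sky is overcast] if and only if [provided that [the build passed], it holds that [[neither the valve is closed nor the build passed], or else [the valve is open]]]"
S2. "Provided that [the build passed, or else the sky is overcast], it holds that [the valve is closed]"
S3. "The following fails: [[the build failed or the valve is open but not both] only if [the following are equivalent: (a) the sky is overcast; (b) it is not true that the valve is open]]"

Let R = "the sky is overcast" (False), P = "the build passed" (False), Q = "the valve is open" (False).

S1: Formalization: not R iff (P -> ((not Q nor P) or Q))

not R = not False = True
not Q = not False = True
not Q nor P = True nor False = False
(not Q nor P) or Q = False or False = False
P -> ((not Q nor P) or Q) = False -> False = True
not R iff (P -> ((not Q nor P) or Q)) = True iff True = True
Hence S1 is true.

S2: In symbols: (P or R) -> not Q

P or R = False or False = False
not Q = not False = True
(P or R) -> not Q = False -> True = True
So S2 is true.

S3: In symbols: not ((not P xor Q) -> (R iff not Q))

not P = not False = True
not P xor Q = True xor False = True
not Q = not False = True
R iff not Q = False iff True = False
(not P xor Q) -> (R iff not Q) = True -> False = False
not ((not P xor Q) -> (R iff not Q)) = not False = True
Thus S3 is true.

True statements: 3.

3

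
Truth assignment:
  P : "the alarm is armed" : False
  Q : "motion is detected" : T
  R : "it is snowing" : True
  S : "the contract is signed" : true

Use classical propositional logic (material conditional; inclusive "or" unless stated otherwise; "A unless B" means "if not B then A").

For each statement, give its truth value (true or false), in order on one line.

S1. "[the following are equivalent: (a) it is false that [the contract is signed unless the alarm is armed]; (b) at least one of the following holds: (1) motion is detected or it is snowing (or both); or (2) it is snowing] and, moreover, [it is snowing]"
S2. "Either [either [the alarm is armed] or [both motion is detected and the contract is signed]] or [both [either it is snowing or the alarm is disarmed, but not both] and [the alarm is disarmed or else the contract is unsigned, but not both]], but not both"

S1 F / S2 T

S1: This is (~(S | P) <-> ((Q | R) | R)) & R.

S | P = T | F = T
~(S | P) = ~T = F
Q | R = T | T = T
(Q | R) | R = T | T = T
~(S | P) <-> ((Q | R) | R) = F <-> T = F
(~(S | P) <-> ((Q | R) | R)) & R = F & T = F
So S1 is false.

S2: In symbols: (P | (Q & S)) xor ((R xor ~P) & (~P xor ~S))

Q & S = T & T = T
P | (Q & S) = F | T = T
~P = ~F = T
R xor ~P = T xor T = F
~P = ~F = T
~S = ~T = F
~P xor ~S = T xor F = T
(R xor ~P) & (~P xor ~S) = F & T = F
(P | (Q & S)) xor ((R xor ~P) & (~P xor ~S)) = T xor F = T
Hence S2 is true.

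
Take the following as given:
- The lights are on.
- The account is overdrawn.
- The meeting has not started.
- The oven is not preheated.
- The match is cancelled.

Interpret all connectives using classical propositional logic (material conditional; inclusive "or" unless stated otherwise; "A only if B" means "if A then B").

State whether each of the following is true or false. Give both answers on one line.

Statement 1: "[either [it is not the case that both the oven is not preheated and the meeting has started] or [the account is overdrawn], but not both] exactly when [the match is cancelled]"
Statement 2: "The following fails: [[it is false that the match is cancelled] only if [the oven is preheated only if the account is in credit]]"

Let S = "the oven is preheated" (F), R = "the meeting has started" (F), Q = "the account is overdrawn" (T), U = "the match is cancelled" (T).

Statement 1: Formalization: ((~S nand R) xor Q) <-> U

~S = ~F = T
~S nand R = T nand F = T
(~S nand R) xor Q = T xor T = F
((~S nand R) xor Q) <-> U = F <-> T = F
Thus Statement 1 is false.

Statement 2: Formalization: ~(~U -> (S -> ~Q))

~U = ~T = F
~Q = ~T = F
S -> ~Q = F -> F = T
~U -> (S -> ~Q) = F -> T = T
~(~U -> (S -> ~Q)) = ~T = F
Hence Statement 2 is false.

Statement 1 false / Statement 2 false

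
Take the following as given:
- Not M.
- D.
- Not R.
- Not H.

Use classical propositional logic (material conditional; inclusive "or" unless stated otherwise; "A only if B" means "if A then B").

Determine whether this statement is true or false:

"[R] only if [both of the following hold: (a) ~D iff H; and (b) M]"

true

This is R → ((¬D ↔ H) ∧ M).

¬D = ¬T = F
¬D ↔ H = F ↔ F = T
(¬D ↔ H) ∧ M = T ∧ F = F
R → ((¬D ↔ H) ∧ M) = F → F = T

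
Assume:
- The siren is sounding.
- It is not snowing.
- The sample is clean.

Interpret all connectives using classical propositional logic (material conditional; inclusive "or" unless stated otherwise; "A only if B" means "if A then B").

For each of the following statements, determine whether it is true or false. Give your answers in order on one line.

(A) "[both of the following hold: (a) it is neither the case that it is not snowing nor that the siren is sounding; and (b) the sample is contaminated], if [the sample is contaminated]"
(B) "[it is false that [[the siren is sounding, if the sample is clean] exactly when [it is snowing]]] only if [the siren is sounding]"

Let K = "the sample is contaminated" (False), V = "it is snowing" (False), Q = "the siren is sounding" (True).

(A): Formalization: K -> ((not V nor Q) and K)

not V = not False = True
not V nor Q = True nor True = False
(not V nor Q) and K = False and False = False
K -> ((not V nor Q) and K) = False -> False = True
Thus (A) is true.

(B): Parsed as not ((not K -> Q) iff V) -> Q

not K = not False = True
not K -> Q = True -> True = True
(not K -> Q) iff V = True iff False = False
not ((not K -> Q) iff V) = not False = True
not ((not K -> Q) iff V) -> Q = True -> True = True
Hence (B) is true.

(A) true; (B) true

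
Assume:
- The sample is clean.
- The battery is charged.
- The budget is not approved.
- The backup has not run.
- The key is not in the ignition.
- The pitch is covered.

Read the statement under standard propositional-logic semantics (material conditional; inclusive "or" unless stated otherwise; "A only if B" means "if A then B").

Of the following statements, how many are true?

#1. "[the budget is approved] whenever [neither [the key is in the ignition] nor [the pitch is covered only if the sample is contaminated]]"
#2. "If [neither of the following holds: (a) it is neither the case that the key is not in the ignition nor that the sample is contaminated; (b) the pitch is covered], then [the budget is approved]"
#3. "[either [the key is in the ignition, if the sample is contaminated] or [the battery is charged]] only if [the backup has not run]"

Let D = "the key is in the ignition" (F), R = "the pitch is covered" (T), S = "the sample is contaminated" (F), M = "the budget is approved" (F), U = "the battery is charged" (T), P = "the backup has run" (F).

#1: Formalization: (D nor (R -> S)) -> M

R -> S = T -> F = F
D nor (R -> S) = F nor F = T
(D nor (R -> S)) -> M = T -> F = F
So #1 is false.

#2: In symbols: ((~D nor S) nor R) -> M

~D = ~F = T
~D nor S = T nor F = F
(~D nor S) nor R = F nor T = F
((~D nor S) nor R) -> M = F -> F = T
Thus #2 is true.

#3: Parsed as ((S -> D) | U) -> ~P

S -> D = F -> F = T
(S -> D) | U = T | T = T
~P = ~F = T
((S -> D) | U) -> ~P = T -> T = T
So #3 is true.

True statements: 2.

2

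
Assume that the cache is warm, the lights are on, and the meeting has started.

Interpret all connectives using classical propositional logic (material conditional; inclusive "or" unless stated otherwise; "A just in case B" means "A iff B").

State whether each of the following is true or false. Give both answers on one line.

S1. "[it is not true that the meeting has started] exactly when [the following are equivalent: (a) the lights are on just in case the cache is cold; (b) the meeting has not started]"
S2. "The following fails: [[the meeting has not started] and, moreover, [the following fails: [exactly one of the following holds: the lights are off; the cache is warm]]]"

S1 F, S2 T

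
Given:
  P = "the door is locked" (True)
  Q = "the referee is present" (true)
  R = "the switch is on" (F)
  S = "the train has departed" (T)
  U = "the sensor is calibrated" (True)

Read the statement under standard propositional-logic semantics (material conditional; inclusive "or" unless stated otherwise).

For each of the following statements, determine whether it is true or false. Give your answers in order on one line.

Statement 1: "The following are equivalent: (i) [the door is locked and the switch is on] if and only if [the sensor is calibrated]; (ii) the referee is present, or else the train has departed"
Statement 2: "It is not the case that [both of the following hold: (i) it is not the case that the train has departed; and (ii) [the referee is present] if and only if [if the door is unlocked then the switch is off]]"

Statement 1: In symbols: ((P & R) <-> U) <-> (Q | S)

P & R = T & F = F
(P & R) <-> U = F <-> T = F
Q | S = T | T = T
((P & R) <-> U) <-> (Q | S) = F <-> T = F
So Statement 1 is false.

Statement 2: In symbols: ~(~S & (Q <-> (~P -> ~R)))

~S = ~T = F
~P = ~T = F
~R = ~F = T
~P -> ~R = F -> T = T
Q <-> (~P -> ~R) = T <-> T = T
~S & (Q <-> (~P -> ~R)) = F & T = F
~(~S & (Q <-> (~P -> ~R))) = ~F = T
So Statement 2 is true.

Statement 1 false, Statement 2 true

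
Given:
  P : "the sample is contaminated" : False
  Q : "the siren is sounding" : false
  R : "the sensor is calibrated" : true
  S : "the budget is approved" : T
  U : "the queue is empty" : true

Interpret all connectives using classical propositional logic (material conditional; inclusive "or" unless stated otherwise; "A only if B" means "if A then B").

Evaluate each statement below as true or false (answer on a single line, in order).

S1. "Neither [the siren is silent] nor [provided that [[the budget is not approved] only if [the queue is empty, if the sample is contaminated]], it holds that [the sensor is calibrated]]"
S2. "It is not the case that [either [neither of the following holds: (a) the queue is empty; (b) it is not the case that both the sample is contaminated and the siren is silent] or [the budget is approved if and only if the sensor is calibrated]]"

S1 F, S2 F

S1: This is ¬Q ↓ ((¬S → (P → U)) → R).

¬Q = ¬F = T
¬S = ¬T = F
P → U = F → T = T
¬S → (P → U) = F → T = T
(¬S → (P → U)) → R = T → T = T
¬Q ↓ ((¬S → (P → U)) → R) = T ↓ T = F
So S1 is false.

S2: Parsed as ¬((U ↓ (P ↑ ¬Q)) ∨ (S ↔ R))

¬Q = ¬F = T
P ↑ ¬Q = F ↑ T = T
U ↓ (P ↑ ¬Q) = T ↓ T = F
S ↔ R = T ↔ T = T
(U ↓ (P ↑ ¬Q)) ∨ (S ↔ R) = F ∨ T = T
¬((U ↓ (P ↑ ¬Q)) ∨ (S ↔ R)) = ¬T = F
Hence S2 is false.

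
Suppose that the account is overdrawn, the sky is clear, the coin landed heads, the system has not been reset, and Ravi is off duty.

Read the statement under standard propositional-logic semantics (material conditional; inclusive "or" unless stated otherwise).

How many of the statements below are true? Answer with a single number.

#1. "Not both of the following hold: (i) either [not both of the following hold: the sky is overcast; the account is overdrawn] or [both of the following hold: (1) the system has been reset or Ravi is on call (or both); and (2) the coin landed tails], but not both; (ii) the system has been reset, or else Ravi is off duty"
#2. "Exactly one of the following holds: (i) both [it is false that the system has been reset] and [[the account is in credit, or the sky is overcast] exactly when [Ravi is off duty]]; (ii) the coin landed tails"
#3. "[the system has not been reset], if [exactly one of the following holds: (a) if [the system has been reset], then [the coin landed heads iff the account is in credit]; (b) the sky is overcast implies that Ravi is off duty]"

Let Q = "the sky is overcast" (F), P = "the account is overdrawn" (T), S = "the system has been reset" (F), U = "Ravi is on call" (F), R = "the coin landed heads" (T).

#1: Formalization: ((Q nand P) xor ((S | U) & ~R)) nand (S | ~U)

Q nand P = F nand T = T
S | U = F | F = F
~R = ~T = F
(S | U) & ~R = F & F = F
(Q nand P) xor ((S | U) & ~R) = T xor F = T
~U = ~F = T
S | ~U = F | T = T
((Q nand P) xor ((S | U) & ~R)) nand (S | ~U) = T nand T = F
Thus #1 is false.

#2: Formalization: (~S & ((~P | Q) <-> ~U)) xor ~R

~S = ~F = T
~P = ~T = F
~P | Q = F | F = F
~U = ~F = T
(~P | Q) <-> ~U = F <-> T = F
~S & ((~P | Q) <-> ~U) = T & F = F
~R = ~T = F
(~S & ((~P | Q) <-> ~U)) xor ~R = F xor F = F
Hence #2 is false.

#3: This is ((S -> (R <-> ~P)) xor (Q -> ~U)) -> ~S.

~P = ~T = F
R <-> ~P = T <-> F = F
S -> (R <-> ~P) = F -> F = T
~U = ~F = T
Q -> ~U = F -> T = T
(S -> (R <-> ~P)) xor (Q -> ~U) = T xor T = F
~S = ~F = T
((S -> (R <-> ~P)) xor (Q -> ~U)) -> ~S = F -> T = T
So #3 is true.

1 of the 3 statements is true.

1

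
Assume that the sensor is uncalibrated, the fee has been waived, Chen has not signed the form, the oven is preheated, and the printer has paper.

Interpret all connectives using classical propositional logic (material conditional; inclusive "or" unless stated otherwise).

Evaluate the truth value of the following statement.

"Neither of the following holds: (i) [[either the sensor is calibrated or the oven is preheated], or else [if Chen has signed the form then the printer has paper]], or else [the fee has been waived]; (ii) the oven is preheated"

false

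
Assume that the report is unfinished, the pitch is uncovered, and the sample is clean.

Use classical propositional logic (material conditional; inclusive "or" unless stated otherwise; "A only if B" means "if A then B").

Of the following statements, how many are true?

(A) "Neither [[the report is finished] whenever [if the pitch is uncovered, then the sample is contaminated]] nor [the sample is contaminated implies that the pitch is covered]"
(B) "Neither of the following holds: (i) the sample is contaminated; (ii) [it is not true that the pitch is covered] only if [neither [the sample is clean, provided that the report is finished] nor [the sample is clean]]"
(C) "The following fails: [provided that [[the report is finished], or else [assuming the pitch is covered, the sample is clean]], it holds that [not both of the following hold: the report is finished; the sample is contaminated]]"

1

Let Q = "the pitch is covered" (F), R = "the sample is contaminated" (F), P = "the report is finished" (F).

(A): In symbols: ((~Q -> R) -> P) nor (R -> Q)

~Q = ~F = T
~Q -> R = T -> F = F
(~Q -> R) -> P = F -> F = T
R -> Q = F -> F = T
((~Q -> R) -> P) nor (R -> Q) = T nor T = F
Thus (A) is false.

(B): Formalization: R nor (~Q -> ((P -> ~R) nor ~R))

~Q = ~F = T
~R = ~F = T
P -> ~R = F -> T = T
~R = ~F = T
(P -> ~R) nor ~R = T nor T = F
~Q -> ((P -> ~R) nor ~R) = T -> F = F
R nor (~Q -> ((P -> ~R) nor ~R)) = F nor F = T
So (B) is true.

(C): Formalization: ~((P | (Q -> ~R)) -> (P nand R))

~R = ~F = T
Q -> ~R = F -> T = T
P | (Q -> ~R) = F | T = T
P nand R = F nand F = T
(P | (Q -> ~R)) -> (P nand R) = T -> T = T
~((P | (Q -> ~R)) -> (P nand R)) = ~T = F
So (C) is false.

True statements: 1 ((B)).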